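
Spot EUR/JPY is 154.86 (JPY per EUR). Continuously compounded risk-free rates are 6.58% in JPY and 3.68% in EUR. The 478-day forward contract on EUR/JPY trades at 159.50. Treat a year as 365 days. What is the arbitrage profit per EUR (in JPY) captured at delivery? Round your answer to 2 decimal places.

1.35 per EUR (in JPY)

Fair forward: F* = S·e^(carry·T), with carry = (r_JPY − r_EUR) = 0.0658 − 0.0368 = 0.0290
F* = 154.86 · e^(0.0290 × 478/365) = 154.86 · e^0.037978 = 154.86 × 1.038708 = 160.8543
Market 159.50 < fair 160.8543: forward underpriced → reverse cash-and-carry (short spot, go long the forward).
At maturity, profit = |F_mkt − F*| = |159.50 − 160.8543| = 1.35 per EUR (in JPY)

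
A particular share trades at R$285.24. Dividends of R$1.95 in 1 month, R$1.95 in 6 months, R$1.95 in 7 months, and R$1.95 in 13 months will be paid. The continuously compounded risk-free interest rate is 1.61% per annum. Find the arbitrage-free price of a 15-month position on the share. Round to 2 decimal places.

PV(dividends) I = 1.95·e^(−0.0161·1/12) + 1.95·e^(−0.0161·6/12) + 1.95·e^(−0.0161·7/12) + 1.95·e^(−0.0161·13/12)
I = 1.9474 + 1.9344 + 1.9318 + 1.9163 = 7.7299
F = (S − I)·e^(rT) = (285.24 − 7.7299) · e^(0.0161·15/12)
= 277.5101 · e^0.020125 = 277.5101 × 1.020329 = R$283.15

R$283.15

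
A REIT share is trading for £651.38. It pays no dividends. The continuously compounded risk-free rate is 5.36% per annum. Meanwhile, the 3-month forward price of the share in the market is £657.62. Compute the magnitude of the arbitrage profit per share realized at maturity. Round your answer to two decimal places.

Fair forward: F* = S·e^(carry·T), with carry = r = 0.0536
F* = 651.38 · e^(0.0536 × 3/12) = 651.38 · e^0.013400 = 651.38 × 1.013490 = £660.1671
Market £657.62 < fair £660.1671: forward underpriced → reverse cash-and-carry (short spot, go long the forward).
At maturity, profit = |F_mkt − F*| = |657.62 − 660.1671| = £2.55 per share

£2.55 per share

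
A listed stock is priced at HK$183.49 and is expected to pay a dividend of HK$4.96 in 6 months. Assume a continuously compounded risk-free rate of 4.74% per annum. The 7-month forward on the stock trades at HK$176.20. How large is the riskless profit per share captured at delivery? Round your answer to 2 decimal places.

HK$7.45 per share

PV(dividends) I = 4.96·e^(−0.0474·6/12) = 4.8438
Fair forward F* = (S − I)·e^(rT) = (183.49 − 4.8438)·e^0.027650 = 178.6462 × 1.028036 = 183.6547
Market HK$176.20 < fair 183.6547: forward underpriced → reverse cash-and-carry (short the stock, invest proceeds at r, pay the dividends, go long the forward).
Profit at T = |F_mkt − F*| = |176.20 − 183.6547| = HK$7.45 per share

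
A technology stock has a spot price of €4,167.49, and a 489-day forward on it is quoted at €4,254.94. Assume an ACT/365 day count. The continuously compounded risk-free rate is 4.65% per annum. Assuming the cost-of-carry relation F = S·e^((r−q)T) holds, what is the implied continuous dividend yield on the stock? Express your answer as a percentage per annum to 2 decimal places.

From F = S·e^((r−q)T): (r − q) = ln(F/S)/T
ln(4254.94/4167.49) = ln(1.020984) = 0.020767
(r − q) = 0.020767 / (489/365) = 0.015501
q = r − ln(F/S)/T = 0.0465 − 0.015501 = 0.030999
q = 3.10%

3.10%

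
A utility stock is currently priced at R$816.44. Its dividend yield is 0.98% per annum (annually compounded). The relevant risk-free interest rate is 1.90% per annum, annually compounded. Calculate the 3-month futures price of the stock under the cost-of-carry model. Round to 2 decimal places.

R$818.29

F = S · (1+r)^T / (1+q)^T
= 816.44 × 1.004717 / 1.002441 = 816.44 × 1.002270
F = R$818.29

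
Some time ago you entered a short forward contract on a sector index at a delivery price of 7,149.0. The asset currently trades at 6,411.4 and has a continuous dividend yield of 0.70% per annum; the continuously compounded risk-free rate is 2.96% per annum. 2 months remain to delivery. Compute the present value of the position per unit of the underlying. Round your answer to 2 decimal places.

709.89

Current fair forward for the remaining 2 months: F = S·e^((r − q)·T), (r − q) = 0.0296 − 0.0070 = 0.0226
F = 6411.4 · e^(0.0226 × 2/12) = 6411.4 × 1.00377377 = 6435.5951
Value of long forward = (F − K)·e^(−rT) = (6435.5951 − 7149.0) · e^(−0.0296·2/12)
= -713.4049 × 0.99507882 = -709.89
Short position value = −(long value) = 709.89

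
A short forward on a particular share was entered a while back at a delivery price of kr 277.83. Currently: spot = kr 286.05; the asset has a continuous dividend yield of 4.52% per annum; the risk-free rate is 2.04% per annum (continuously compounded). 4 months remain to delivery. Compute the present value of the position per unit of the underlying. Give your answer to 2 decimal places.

-kr 5.83

Current fair forward for the remaining 4 months: F = S·e^((r − q)·T), (r − q) = 0.0204 − 0.0452 = -0.0248
F = 286.05 · e^(-0.0248 × 4/12) = 286.05 × 0.991767 = 283.6950
Value of long forward = (F − K)·e^(−rT) = (283.6950 − 277.83) · e^(−0.0204·4/12)
= 5.8650 × 0.993223 = 5.83
Short position value = −(long value) = -kr 5.83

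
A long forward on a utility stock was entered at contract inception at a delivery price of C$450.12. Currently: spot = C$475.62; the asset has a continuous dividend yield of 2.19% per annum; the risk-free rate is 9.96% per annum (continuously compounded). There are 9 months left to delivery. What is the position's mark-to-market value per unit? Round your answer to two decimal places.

Current fair forward for the remaining 9 months: F = S·e^((r − q)·T), (r − q) = 0.0996 − 0.0219 = 0.0777
F = 475.62 · e^(0.0777 × 9/12) = 475.62 × 1.060006 = 504.1601
Value of long forward = (F − K)·e^(−rT) = (504.1601 − 450.12) · e^(−0.0996·9/12)
= 54.0401 × 0.928022 = 50.15

C$50.15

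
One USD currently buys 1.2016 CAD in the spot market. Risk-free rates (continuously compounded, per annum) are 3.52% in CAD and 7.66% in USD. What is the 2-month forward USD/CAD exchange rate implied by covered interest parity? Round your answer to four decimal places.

1.1933

F = S·e^((r_CAD − r_USD)T) = 1.2016 · e^((0.0352 − 0.0766) × 2/12)
= 1.2016 · e^-0.006900 = 1.2016 × 0.993124
F = 1.1933 CAD per USD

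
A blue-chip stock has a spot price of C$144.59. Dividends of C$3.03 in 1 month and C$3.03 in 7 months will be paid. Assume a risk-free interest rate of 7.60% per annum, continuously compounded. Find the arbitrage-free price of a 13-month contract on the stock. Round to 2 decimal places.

C$150.58

PV(dividends) I = 3.03·e^(−0.0760·1/12) + 3.03·e^(−0.0760·7/12)
I = 3.0109 + 2.8986 = 5.9095
F = (S − I)·e^(rT) = (144.59 − 5.9095) · e^(0.0760·13/12)
= 138.6805 · e^0.082333 = 138.6805 × 1.085817 = C$150.58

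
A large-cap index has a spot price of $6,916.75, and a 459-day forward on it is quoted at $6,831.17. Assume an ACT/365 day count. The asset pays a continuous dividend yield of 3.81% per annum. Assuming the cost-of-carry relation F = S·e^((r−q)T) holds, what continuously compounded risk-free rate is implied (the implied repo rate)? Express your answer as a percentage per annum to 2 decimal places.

From F = S·e^((r−q)T): (r − q) = ln(F/S)/T
ln(6831.17/6916.75) = ln(0.987627) = -0.012450
(r − q) = -0.012450 / (459/365) = -0.009900
r = ln(F/S)/T + q = -0.009900 + 0.0381 = 0.028200
r = 2.82%

2.82%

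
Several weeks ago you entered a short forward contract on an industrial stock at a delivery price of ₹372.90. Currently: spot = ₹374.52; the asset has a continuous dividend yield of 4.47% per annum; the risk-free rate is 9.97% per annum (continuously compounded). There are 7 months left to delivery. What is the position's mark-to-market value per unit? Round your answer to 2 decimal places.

Current fair forward for the remaining 7 months: F = S·e^((r − q)·T), (r − q) = 0.0997 − 0.0447 = 0.0550
F = 374.52 · e^(0.0550 × 7/12) = 374.52 × 1.032604 = 386.7309
Value of long forward = (F − K)·e^(−rT) = (386.7309 − 372.90) · e^(−0.0997·7/12)
= 13.8309 × 0.943501 = 13.05
Short position value = −(long value) = -₹13.05

-₹13.05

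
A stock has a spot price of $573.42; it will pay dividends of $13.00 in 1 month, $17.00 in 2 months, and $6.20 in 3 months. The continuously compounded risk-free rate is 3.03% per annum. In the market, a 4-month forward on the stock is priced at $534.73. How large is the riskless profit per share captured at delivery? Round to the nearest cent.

PV(dividends) I = 13.00·e^(−0.0303·1/12) + 17.00·e^(−0.0303·2/12) + 6.20·e^(−0.0303·3/12) = 36.0348
Fair forward F* = (S − I)·e^(rT) = (573.42 − 36.0348)·e^0.010100 = 537.3852 × 1.010151 = 542.8402
Market $534.73 < fair 542.8402: forward underpriced → reverse cash-and-carry (short the stock, invest proceeds at r, pay the dividends, go long the forward).
Profit at T = |F_mkt − F*| = |534.73 − 542.8402| = $8.11 per share

$8.11 per share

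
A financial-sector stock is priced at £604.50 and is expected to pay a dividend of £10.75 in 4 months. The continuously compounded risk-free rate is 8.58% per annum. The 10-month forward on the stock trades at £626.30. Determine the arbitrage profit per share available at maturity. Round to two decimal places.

£11.78 per share

PV(dividends) I = 10.75·e^(−0.0858·4/12) = 10.4469
Fair forward F* = (S − I)·e^(rT) = (604.50 − 10.4469)·e^0.071500 = 594.0531 × 1.074118 = 638.0831
Market £626.30 < fair 638.0831: forward underpriced → reverse cash-and-carry (short the stock, invest proceeds at r, pay the dividends, go long the forward).
Profit at T = |F_mkt − F*| = |626.30 − 638.0831| = £11.78 per share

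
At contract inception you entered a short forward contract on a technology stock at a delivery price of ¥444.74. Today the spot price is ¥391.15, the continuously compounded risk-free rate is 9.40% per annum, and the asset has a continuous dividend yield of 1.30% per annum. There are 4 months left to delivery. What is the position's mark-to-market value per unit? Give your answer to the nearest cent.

Current fair forward for the remaining 4 months: F = S·e^((r − q)·T), (r − q) = 0.0940 − 0.0130 = 0.0810
F = 391.15 · e^(0.0810 × 4/12) = 391.15 × 1.027368 = 401.8550
Value of long forward = (F − K)·e^(−rT) = (401.8550 − 444.74) · e^(−0.0940·4/12)
= -42.8850 × 0.969152 = -41.56
Short position value = −(long value) = ¥41.56

¥41.56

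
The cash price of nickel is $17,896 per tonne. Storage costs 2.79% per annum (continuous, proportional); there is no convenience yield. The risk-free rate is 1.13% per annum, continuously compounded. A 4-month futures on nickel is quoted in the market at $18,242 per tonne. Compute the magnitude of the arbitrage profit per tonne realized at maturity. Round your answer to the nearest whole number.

$111 per tonne

Fair futures: F* = S·e^(carry·T), with carry = (r + u) = 0.0113 + 0.0279 = 0.0392
F* = 17896 · e^(0.0392 × 4/12) = 17896 · e^0.013067 = 17896 × 1.013153 = $18131.3861
Market $18242 > fair $18131.3861: forward overpriced → cash-and-carry (buy spot, short the forward).
At maturity, profit = |F_mkt − F*| = |18242 − 18131.3861| = $111 per tonne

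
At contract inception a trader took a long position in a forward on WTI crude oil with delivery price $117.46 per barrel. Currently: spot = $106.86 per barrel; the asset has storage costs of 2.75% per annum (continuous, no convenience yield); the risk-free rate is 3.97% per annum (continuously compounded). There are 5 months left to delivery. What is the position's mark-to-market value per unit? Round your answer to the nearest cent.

Current fair forward for the remaining 5 months: F = S·e^((r + u)·T), (r + u) = 0.0397 + 0.0275 = 0.0672
F = 106.86 · e^(0.0672 × 5/12) = 106.86 × 1.028396 = 109.8944
Value of long forward = (F − K)·e^(−rT) = (109.8944 − 117.46) · e^(−0.0397·5/12)
= -7.5656 × 0.983594 = -7.44

-$7.44 per barrel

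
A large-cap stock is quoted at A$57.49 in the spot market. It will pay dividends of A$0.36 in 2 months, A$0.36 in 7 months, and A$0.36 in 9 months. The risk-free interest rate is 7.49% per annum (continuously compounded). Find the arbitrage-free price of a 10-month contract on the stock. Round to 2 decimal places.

A$60.09

PV(dividends) I = 0.36·e^(−0.0749·2/12) + 0.36·e^(−0.0749·7/12) + 0.36·e^(−0.0749·9/12)
I = 0.3555 + 0.3446 + 0.3403 = 1.0404
F = (S − I)·e^(rT) = (57.49 − 1.0404) · e^(0.0749·10/12)
= 56.4496 · e^0.062417 = 56.4496 × 1.064406 = A$60.09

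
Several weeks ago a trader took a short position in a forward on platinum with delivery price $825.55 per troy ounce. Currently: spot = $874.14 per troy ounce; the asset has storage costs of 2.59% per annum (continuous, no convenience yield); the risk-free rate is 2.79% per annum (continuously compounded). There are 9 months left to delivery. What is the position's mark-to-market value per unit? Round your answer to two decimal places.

-$82.83 per troy ounce

Current fair forward for the remaining 9 months: F = S·e^((r + u)·T), (r + u) = 0.0279 + 0.0259 = 0.0538
F = 874.14 · e^(0.0538 × 9/12) = 874.14 × 1.041175 = 910.1327
Value of long forward = (F − K)·e^(−rT) = (910.1327 − 825.55) · e^(−0.0279·9/12)
= 84.5827 × 0.979292 = 82.83
Short position value = −(long value) = -$82.83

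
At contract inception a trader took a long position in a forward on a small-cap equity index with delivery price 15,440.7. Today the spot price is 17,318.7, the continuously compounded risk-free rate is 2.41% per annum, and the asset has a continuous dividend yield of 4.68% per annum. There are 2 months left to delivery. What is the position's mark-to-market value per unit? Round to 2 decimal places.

Current fair forward for the remaining 2 months: F = S·e^((r − q)·T), (r − q) = 0.0241 − 0.0468 = -0.0227
F = 17318.7 · e^(-0.0227 × 2/12) = 17318.7 × 0.99622381 = 17253.3013
Value of long forward = (F − K)·e^(−rT) = (17253.3013 − 15440.7) · e^(−0.0241·2/12)
= 1812.6013 × 0.99599139 = 1805.34

1805.34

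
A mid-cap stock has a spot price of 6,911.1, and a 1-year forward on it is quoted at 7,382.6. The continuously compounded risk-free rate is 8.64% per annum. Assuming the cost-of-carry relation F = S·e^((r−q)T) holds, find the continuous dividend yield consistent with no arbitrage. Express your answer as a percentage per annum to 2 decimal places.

From F = S·e^((r−q)T): (r − q) = ln(F/S)/T
ln(7382.6/6911.1) = ln(1.068224) = 0.065997
(r − q) = 0.065997 / (12/12) = 0.065997
q = r − ln(F/S)/T = 0.0864 − 0.065997 = 0.020403
q = 2.04%

2.04%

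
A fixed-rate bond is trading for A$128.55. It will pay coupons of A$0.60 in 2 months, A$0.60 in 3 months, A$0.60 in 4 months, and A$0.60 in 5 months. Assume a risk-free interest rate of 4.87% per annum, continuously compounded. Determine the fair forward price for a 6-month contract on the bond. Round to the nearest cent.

A$129.29

PV(coupons) I = 0.60·e^(−0.0487·2/12) + 0.60·e^(−0.0487·3/12) + 0.60·e^(−0.0487·4/12) + 0.60·e^(−0.0487·5/12)
I = 0.5951 + 0.5927 + 0.5903 + 0.5879 = 2.3660
F = (S − I)·e^(rT) = (128.55 − 2.3660) · e^(0.0487·6/12)
= 126.1840 · e^0.024350 = 126.1840 × 1.024649 = A$129.29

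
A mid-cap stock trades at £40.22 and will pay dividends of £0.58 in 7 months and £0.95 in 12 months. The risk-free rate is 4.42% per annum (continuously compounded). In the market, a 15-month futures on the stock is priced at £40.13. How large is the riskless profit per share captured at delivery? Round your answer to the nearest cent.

£0.82 per share

PV(dividends) I = 0.58·e^(−0.0442·7/12) + 0.95·e^(−0.0442·12/12) = 1.4742
Fair futures F* = (S − I)·e^(rT) = (40.22 − 1.4742)·e^0.055250 = 38.7458 × 1.056805 = 40.9468
Market £40.13 < fair 40.9468: forward underpriced → reverse cash-and-carry (short the stock, invest proceeds at r, pay the dividends, go long the forward).
Profit at T = |F_mkt − F*| = |40.13 − 40.9468| = £0.82 per share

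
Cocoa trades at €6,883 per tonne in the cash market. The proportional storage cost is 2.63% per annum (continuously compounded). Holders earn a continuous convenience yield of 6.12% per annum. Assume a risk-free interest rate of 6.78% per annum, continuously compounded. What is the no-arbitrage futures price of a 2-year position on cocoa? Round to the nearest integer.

€7,351 per tonne

Net carry = r + u − y = 0.0678 + 0.0263 − 0.0612 = 0.0329
F = S·e^((r+u−y)T) = 6883 · e^(0.0329 × 2) = 6883 · e^0.065800
= 6883 × 1.068013 = €7,351 per tonne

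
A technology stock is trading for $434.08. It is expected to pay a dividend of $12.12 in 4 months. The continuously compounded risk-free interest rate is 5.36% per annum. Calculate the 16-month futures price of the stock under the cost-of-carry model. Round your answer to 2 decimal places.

PV(dividends) I = 12.12·e^(−0.0536·4/12)
I = 11.9054
F = (S − I)·e^(rT) = (434.08 − 11.9054) · e^(0.0536·16/12)
= 422.1746 · e^0.071467 = 422.1746 × 1.074083 = $453.45

$453.45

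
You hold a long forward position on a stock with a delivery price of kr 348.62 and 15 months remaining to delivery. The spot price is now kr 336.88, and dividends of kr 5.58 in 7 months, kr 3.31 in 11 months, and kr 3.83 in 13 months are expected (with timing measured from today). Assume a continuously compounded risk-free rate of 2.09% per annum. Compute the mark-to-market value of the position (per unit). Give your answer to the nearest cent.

PV(remaining dividends) I = 5.58·e^(−0.0209·7/12) + 3.31·e^(−0.0209·11/12) + 3.83·e^(−0.0209·13/12) = 12.5038
Current forward F = (S − I)·e^(rT) = (336.88 − 12.5038)·e^(0.0209·15/12) = 324.3762 × 1.026469 = 332.9621
Value (long) = (F − K)·e^(−rT) = (332.9621 − 348.62) × 0.974213 = -15.2541
Value = -kr 15.25

-kr 15.25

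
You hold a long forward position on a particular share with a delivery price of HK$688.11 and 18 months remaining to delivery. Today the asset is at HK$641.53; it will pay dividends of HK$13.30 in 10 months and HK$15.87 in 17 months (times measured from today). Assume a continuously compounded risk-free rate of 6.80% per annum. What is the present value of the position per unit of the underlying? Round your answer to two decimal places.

PV(remaining dividends) I = 13.30·e^(−0.0680·10/12) + 15.87·e^(−0.0680·17/12) = 26.9798
Current forward F = (S − I)·e^(rT) = (641.53 − 26.9798)·e^(0.0680·18/12) = 614.5502 × 1.107383 = 680.5424
Value (long) = (F − K)·e^(−rT) = (680.5424 − 688.11) × 0.903030 = -6.8338
Value = -HK$6.83

-HK$6.83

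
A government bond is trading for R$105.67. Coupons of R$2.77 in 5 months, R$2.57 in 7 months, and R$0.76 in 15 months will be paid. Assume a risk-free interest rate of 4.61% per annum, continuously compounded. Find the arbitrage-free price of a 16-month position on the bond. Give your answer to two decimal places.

PV(coupons) I = 2.77·e^(−0.0461·5/12) + 2.57·e^(−0.0461·7/12) + 0.76·e^(−0.0461·15/12)
I = 2.7173 + 2.5018 + 0.7174 = 5.9365
F = (S − I)·e^(rT) = (105.67 − 5.9365) · e^(0.0461·16/12)
= 99.7335 · e^0.061467 = 99.7335 × 1.063395 = R$106.06

R$106.06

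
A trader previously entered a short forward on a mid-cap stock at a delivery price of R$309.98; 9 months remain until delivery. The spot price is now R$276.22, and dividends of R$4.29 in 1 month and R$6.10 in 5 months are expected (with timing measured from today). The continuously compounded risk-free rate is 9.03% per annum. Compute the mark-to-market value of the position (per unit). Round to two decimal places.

PV(remaining dividends) I = 4.29·e^(−0.0903·1/12) + 6.10·e^(−0.0903·5/12) = 10.1326
Current forward F = (S − I)·e^(rT) = (276.22 − 10.1326)·e^(0.0903·9/12) = 266.0874 × 1.070071 = 284.7324
Value (long) = (F − K)·e^(−rT) = (284.7324 − 309.98) × 0.934517 = -23.5943
Short position value = −(long value) = R$23.59

R$23.59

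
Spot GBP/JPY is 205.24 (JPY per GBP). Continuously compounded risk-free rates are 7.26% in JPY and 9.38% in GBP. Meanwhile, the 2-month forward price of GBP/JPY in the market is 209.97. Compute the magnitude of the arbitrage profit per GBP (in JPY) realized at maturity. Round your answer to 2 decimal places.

Fair forward: F* = S·e^(carry·T), with carry = (r_JPY − r_GBP) = 0.0726 − 0.0938 = -0.0212
F* = 205.24 · e^(-0.0212 × 2/12) = 205.24 · e^-0.003533 = 205.24 × 0.996473 = 204.5161
Market 209.97 > fair 204.5161: forward overpriced → cash-and-carry (buy spot, short the forward).
At maturity, profit = |F_mkt − F*| = |209.97 − 204.5161| = 5.45 per GBP (in JPY)

5.45 per GBP (in JPY)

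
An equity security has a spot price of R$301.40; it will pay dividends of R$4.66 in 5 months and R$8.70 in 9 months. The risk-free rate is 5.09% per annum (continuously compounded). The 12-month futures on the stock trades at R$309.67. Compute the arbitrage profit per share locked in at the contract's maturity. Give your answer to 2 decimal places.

PV(dividends) I = 4.66·e^(−0.0509·5/12) + 8.70·e^(−0.0509·9/12) = 12.9363
Fair futures F* = (S − I)·e^(rT) = (301.40 − 12.9363)·e^0.050900 = 288.4637 × 1.052218 = 303.5267
Market R$309.67 > fair 303.5267: forward overpriced → cash-and-carry (borrow at r, buy the stock and collect the dividends, short the forward).
Profit at T = |F_mkt − F*| = |309.67 − 303.5267| = R$6.14 per share

R$6.14 per share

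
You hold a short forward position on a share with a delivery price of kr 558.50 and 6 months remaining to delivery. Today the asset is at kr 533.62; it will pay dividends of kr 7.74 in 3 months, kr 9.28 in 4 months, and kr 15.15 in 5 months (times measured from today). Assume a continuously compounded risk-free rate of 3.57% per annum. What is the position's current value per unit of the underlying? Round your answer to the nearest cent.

PV(remaining dividends) I = 7.74·e^(−0.0357·3/12) + 9.28·e^(−0.0357·4/12) + 15.15·e^(−0.0357·5/12) = 31.7678
Current forward F = (S − I)·e^(rT) = (533.62 − 31.7678)·e^(0.0357·6/12) = 501.8522 × 1.018010 = 510.8906
Value (long) = (F − K)·e^(−rT) = (510.8906 − 558.50) × 0.982308 = -46.7671
Short position value = −(long value) = kr 46.77

kr 46.77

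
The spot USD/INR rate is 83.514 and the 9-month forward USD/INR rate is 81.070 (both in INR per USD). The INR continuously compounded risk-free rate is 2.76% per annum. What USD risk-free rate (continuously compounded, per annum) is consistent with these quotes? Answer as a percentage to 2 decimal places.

F = S·e^((r_INR − r_USD)T) ⇒ r_USD = r_INR − ln(F/S)/T
ln(81.070/83.514) = -0.029701; /(9/12) = -0.039601
r_USD = 0.0276 + 0.039601 = 0.067201
r_USD = 6.72%

6.72%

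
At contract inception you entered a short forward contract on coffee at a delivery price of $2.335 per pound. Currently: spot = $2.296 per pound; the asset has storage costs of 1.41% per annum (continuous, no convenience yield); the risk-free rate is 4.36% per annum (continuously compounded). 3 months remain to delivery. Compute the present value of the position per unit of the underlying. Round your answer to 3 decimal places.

Current fair forward for the remaining 3 months: F = S·e^((r + u)·T), (r + u) = 0.0436 + 0.0141 = 0.0577
F = 2.296 · e^(0.0577 × 3/12) = 2.296 × 1.014530 = 2.3294
Value of long forward = (F − K)·e^(−rT) = (2.3294 − 2.335) · e^(−0.0436·3/12)
= -0.0056 × 0.989159 = -0.006
Short position value = −(long value) = $0.006

$0.006 per pound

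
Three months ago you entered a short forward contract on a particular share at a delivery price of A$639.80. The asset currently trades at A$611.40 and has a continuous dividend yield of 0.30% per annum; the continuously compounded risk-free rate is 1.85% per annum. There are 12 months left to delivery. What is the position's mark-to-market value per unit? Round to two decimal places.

A$18.50

Current fair forward for the remaining 12 months: F = S·e^((r − q)·T), (r − q) = 0.0185 − 0.0030 = 0.0155
F = 611.40 · e^(0.0155 × 12/12) = 611.40 × 1.015621 = 620.9507
Value of long forward = (F − K)·e^(−rT) = (620.9507 − 639.80) · e^(−0.0185·12/12)
= -18.8493 × 0.981670 = -18.50
Short position value = −(long value) = A$18.50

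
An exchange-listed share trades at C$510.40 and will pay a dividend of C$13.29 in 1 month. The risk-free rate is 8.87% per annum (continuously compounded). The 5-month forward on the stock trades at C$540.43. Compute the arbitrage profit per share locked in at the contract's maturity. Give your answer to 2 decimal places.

C$24.50 per share

PV(dividends) I = 13.29·e^(−0.0887·1/12) = 13.1921
Fair forward F* = (S − I)·e^(rT) = (510.40 − 13.1921)·e^0.036958 = 497.2079 × 1.037649 = 515.9273
Market C$540.43 > fair 515.9273: forward overpriced → cash-and-carry (borrow at r, buy the stock and collect the dividends, short the forward).
Profit at T = |F_mkt − F*| = |540.43 − 515.9273| = C$24.50 per share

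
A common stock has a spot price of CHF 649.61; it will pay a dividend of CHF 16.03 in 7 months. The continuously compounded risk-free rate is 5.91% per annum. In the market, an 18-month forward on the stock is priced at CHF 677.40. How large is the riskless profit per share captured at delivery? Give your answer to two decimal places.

PV(dividends) I = 16.03·e^(−0.0591·7/12) = 15.4868
Fair forward F* = (S − I)·e^(rT) = (649.61 − 15.4868)·e^0.088650 = 634.1232 × 1.092698 = 692.9052
Market CHF 677.40 < fair 692.9052: forward underpriced → reverse cash-and-carry (short the stock, invest proceeds at r, pay the dividends, go long the forward).
Profit at T = |F_mkt − F*| = |677.40 − 692.9052| = CHF 15.51 per share

CHF 15.51 per share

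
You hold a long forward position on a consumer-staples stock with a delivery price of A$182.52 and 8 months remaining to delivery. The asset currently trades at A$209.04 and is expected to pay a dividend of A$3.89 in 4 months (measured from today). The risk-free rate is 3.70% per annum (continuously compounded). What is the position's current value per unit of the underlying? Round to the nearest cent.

A$27.12

PV(remaining dividends) I = 3.89·e^(−0.0370·4/12) = 3.8423
Current forward F = (S − I)·e^(rT) = (209.04 − 3.8423)·e^(0.0370·8/12) = 205.1977 × 1.024973 = 210.3221
Value (long) = (F − K)·e^(−rT) = (210.3221 − 182.52) × 0.975635 = 27.1247
Value = A$27.12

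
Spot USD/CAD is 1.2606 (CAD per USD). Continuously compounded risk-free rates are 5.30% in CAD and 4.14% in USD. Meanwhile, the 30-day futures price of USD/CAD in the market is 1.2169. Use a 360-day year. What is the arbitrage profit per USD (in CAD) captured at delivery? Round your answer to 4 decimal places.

Fair futures: F* = S·e^(carry·T), with carry = (r_CAD − r_USD) = 0.0530 − 0.0414 = 0.0116
F* = 1.2606 · e^(0.0116 × 30/360) = 1.2606 · e^0.000967 = 1.2606 × 1.000967 = 1.2618
Market 1.2169 < fair 1.2618: forward underpriced → reverse cash-and-carry (short spot, go long the forward).
At maturity, profit = |F_mkt − F*| = |1.2169 − 1.2618| = 0.0449 per USD (in CAD)

0.0449 per USD (in CAD)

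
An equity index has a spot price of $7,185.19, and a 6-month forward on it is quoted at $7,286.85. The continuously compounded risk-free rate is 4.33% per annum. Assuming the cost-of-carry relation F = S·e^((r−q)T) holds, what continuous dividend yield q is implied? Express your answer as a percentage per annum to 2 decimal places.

From F = S·e^((r−q)T): (r − q) = ln(F/S)/T
ln(7286.85/7185.19) = ln(1.014149) = 0.014050
(r − q) = 0.014050 / (6/12) = 0.028100
q = r − ln(F/S)/T = 0.0433 − 0.028100 = 0.015200
q = 1.52%

1.52%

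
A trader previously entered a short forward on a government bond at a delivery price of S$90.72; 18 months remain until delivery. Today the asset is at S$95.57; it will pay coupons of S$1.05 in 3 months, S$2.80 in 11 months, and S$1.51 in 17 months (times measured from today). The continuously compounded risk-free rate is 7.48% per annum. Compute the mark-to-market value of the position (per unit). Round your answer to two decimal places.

-S$9.48

PV(remaining coupons) I = 1.05·e^(−0.0748·3/12) + 2.80·e^(−0.0748·11/12) + 1.51·e^(−0.0748·17/12) = 5.0032
Current forward F = (S − I)·e^(rT) = (95.57 − 5.0032)·e^(0.0748·18/12) = 90.5668 × 1.118737 = 101.3204
Value (long) = (F − K)·e^(−rT) = (101.3204 − 90.72) × 0.893865 = 9.4753
Short position value = −(long value) = -S$9.48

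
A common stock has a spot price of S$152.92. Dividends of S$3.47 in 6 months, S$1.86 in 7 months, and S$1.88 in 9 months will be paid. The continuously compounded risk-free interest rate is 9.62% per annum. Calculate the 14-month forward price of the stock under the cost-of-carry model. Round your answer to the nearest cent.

PV(dividends) I = 3.47·e^(−0.0962·6/12) + 1.86·e^(−0.0962·7/12) + 1.88·e^(−0.0962·9/12)
I = 3.3070 + 1.7585 + 1.7491 = 6.8146
F = (S − I)·e^(rT) = (152.92 − 6.8146) · e^(0.0962·14/12)
= 146.1054 · e^0.112233 = 146.1054 × 1.118774 = S$163.46

S$163.46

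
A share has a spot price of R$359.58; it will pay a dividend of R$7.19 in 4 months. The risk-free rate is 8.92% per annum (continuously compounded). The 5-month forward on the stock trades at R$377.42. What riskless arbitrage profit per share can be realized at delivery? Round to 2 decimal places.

R$11.47 per share

PV(dividends) I = 7.19·e^(−0.0892·4/12) = 6.9794
Fair forward F* = (S − I)·e^(rT) = (359.58 − 6.9794)·e^0.037167 = 352.6006 × 1.037866 = 365.9522
Market R$377.42 > fair 365.9522: forward overpriced → cash-and-carry (borrow at r, buy the stock and collect the dividends, short the forward).
Profit at T = |F_mkt − F*| = |377.42 − 365.9522| = R$11.47 per share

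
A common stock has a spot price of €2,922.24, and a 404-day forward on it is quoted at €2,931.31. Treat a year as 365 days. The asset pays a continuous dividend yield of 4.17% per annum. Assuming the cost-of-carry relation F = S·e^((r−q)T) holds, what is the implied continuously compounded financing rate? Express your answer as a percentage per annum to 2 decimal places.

From F = S·e^((r−q)T): (r − q) = ln(F/S)/T
ln(2931.31/2922.24) = ln(1.003104) = 0.003099
(r − q) = 0.003099 / (404/365) = 0.002800
r = ln(F/S)/T + q = 0.002800 + 0.0417 = 0.044500
r = 4.45%

4.45%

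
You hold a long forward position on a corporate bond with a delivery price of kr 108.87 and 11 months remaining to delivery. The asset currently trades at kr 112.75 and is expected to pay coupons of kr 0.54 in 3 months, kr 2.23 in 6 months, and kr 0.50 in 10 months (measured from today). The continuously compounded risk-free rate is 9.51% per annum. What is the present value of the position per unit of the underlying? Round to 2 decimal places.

PV(remaining coupons) I = 0.54·e^(−0.0951·3/12) + 2.23·e^(−0.0951·6/12) + 0.50·e^(−0.0951·10/12) = 3.1157
Current forward F = (S − I)·e^(rT) = (112.75 − 3.1157)·e^(0.0951·11/12) = 109.6343 × 1.091088 = 119.6207
Value (long) = (F − K)·e^(−rT) = (119.6207 − 108.87) × 0.916517 = 9.8532
Value = kr 9.85

kr 9.85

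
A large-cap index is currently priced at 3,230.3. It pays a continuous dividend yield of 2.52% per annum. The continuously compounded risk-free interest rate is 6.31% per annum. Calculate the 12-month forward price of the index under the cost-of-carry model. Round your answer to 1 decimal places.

F = S·e^((r − q)T) = 3230.3 · e^((0.0631 − 0.0252) × 12/12)
= 3230.3 · e^0.037900 = 3230.3 × 1.038627
F = 3,355.1

3,355.1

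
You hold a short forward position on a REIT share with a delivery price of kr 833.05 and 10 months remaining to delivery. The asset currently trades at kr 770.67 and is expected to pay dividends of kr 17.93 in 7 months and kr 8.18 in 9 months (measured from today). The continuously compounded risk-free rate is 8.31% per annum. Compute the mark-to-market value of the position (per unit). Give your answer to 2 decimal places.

kr 31.41

PV(remaining dividends) I = 17.93·e^(−0.0831·7/12) + 8.18·e^(−0.0831·9/12) = 24.7673
Current forward F = (S − I)·e^(rT) = (770.67 − 24.7673)·e^(0.0831·10/12) = 745.9027 × 1.071704 = 799.3869
Value (long) = (F − K)·e^(−rT) = (799.3869 − 833.05) × 0.933093 = -31.4108
Short position value = −(long value) = kr 31.41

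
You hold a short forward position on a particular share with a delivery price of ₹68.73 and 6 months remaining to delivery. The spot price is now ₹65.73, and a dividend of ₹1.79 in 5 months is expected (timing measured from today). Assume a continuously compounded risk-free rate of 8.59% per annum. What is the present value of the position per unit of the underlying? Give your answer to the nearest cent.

₹1.84

PV(remaining dividends) I = 1.79·e^(−0.0859·5/12) = 1.7271
Current forward F = (S − I)·e^(rT) = (65.73 − 1.7271)·e^(0.0859·6/12) = 64.0029 × 1.043886 = 66.8117
Value (long) = (F − K)·e^(−rT) = (66.8117 − 68.73) × 0.957959 = -1.8377
Short position value = −(long value) = ₹1.84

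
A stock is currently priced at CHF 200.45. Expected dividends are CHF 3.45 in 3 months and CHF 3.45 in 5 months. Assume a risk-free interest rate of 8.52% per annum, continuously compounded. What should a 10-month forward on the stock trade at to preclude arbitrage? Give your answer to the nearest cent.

PV(dividends) I = 3.45·e^(−0.0852·3/12) + 3.45·e^(−0.0852·5/12)
I = 3.3773 + 3.3297 = 6.7070
F = (S − I)·e^(rT) = (200.45 − 6.7070) · e^(0.0852·10/12)
= 193.7430 · e^0.071000 = 193.7430 × 1.073581 = CHF 208.00

CHF 208.00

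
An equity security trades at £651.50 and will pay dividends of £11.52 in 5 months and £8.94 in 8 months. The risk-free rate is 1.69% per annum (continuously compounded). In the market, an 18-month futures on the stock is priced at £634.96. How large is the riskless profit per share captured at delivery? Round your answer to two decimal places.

£12.47 per share

PV(dividends) I = 11.52·e^(−0.0169·5/12) + 8.94·e^(−0.0169·8/12) = 20.2790
Fair futures F* = (S − I)·e^(rT) = (651.50 − 20.2790)·e^0.025350 = 631.2210 × 1.025674 = 647.4270
Market £634.96 < fair 647.4270: forward underpriced → reverse cash-and-carry (short the stock, invest proceeds at r, pay the dividends, go long the forward).
Profit at T = |F_mkt − F*| = |634.96 − 647.4270| = £12.47 per share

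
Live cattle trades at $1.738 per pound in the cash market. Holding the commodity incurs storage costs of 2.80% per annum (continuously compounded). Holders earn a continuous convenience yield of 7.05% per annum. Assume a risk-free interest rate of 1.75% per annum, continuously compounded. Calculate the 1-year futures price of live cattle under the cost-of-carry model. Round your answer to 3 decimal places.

Net carry = r + u − y = 0.0175 + 0.0280 − 0.0705 = -0.0250
F = S·e^((r+u−y)T) = 1.738 · e^(-0.0250 × 12/12) = 1.738 · e^-0.025000
= 1.738 × 0.975310 = $1.695 per pound

$1.695 per pound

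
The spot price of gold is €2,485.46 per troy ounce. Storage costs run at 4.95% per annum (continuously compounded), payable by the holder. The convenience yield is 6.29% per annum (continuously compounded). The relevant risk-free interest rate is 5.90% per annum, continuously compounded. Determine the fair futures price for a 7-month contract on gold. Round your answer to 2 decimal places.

Net carry = r + u − y = 0.0590 + 0.0495 − 0.0629 = 0.0456
F = S·e^((r+u−y)T) = 2485.46 · e^(0.0456 × 7/12) = 2485.46 · e^0.02660000
= 2485.46 × 1.02695694 = €2,552.46 per troy ounce

€2,552.46 per troy ounce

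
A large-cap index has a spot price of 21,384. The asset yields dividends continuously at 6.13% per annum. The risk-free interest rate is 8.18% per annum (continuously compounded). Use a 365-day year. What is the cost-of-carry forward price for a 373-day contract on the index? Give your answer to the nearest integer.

21,837

F = S·e^((r − q)T) = 21384 · e^((0.0818 − 0.0613) × 373/365)
= 21384 · e^0.020949 = 21384 × 1.021170
F = 21,837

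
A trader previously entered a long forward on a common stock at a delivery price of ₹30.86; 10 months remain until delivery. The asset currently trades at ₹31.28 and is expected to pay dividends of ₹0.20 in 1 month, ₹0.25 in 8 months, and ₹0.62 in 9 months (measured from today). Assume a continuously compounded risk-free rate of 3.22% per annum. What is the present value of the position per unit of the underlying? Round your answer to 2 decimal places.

PV(remaining dividends) I = 0.20·e^(−0.0322·1/12) + 0.25·e^(−0.0322·8/12) + 0.62·e^(−0.0322·9/12) = 1.0494
Current forward F = (S − I)·e^(rT) = (31.28 − 1.0494)·e^(0.0322·10/12) = 30.2306 × 1.027197 = 31.0528
Value (long) = (F − K)·e^(−rT) = (31.0528 − 30.86) × 0.973523 = 0.1877
Value = ₹0.19

₹0.19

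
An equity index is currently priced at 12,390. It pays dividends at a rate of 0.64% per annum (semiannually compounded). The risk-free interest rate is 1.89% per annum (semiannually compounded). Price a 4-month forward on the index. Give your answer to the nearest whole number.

F = S · (1+r/2)^(2T) / (1+q/2)^(2T)
= 12390 × 1.006290 / 1.002132 = 12390 × 1.004149
F = 12,441

12,441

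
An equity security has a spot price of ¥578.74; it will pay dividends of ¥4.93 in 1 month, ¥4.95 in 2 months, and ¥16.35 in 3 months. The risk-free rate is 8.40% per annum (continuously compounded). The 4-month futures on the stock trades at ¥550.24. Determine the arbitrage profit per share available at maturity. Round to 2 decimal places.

¥18.41 per share

PV(dividends) I = 4.93·e^(−0.0840·1/12) + 4.95·e^(−0.0840·2/12) + 16.35·e^(−0.0840·3/12) = 25.7870
Fair futures F* = (S − I)·e^(rT) = (578.74 − 25.7870)·e^0.028000 = 552.9530 × 1.028396 = 568.6547
Market ¥550.24 < fair 568.6547: forward underpriced → reverse cash-and-carry (short the stock, invest proceeds at r, pay the dividends, go long the forward).
Profit at T = |F_mkt − F*| = |550.24 − 568.6547| = ¥18.41 per share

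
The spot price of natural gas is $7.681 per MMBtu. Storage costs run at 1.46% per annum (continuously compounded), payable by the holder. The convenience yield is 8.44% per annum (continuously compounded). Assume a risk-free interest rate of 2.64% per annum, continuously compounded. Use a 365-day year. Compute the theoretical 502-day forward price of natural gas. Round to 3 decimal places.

Net carry = r + u − y = 0.0264 + 0.0146 − 0.0844 = -0.0434
F = S·e^((r+u−y)T) = 7.681 · e^(-0.0434 × 502/365) = 7.681 · e^-0.059690
= 7.681 × 0.942057 = $7.236 per MMBtu

$7.236 per MMBtu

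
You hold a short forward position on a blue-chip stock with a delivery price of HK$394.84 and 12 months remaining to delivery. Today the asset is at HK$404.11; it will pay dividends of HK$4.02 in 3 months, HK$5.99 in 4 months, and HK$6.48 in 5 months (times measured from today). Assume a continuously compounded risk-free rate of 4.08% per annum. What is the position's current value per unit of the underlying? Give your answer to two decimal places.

-HK$8.80

PV(remaining dividends) I = 4.02·e^(−0.0408·3/12) + 5.99·e^(−0.0408·4/12) + 6.48·e^(−0.0408·5/12) = 16.2591
Current forward F = (S − I)·e^(rT) = (404.11 − 16.2591)·e^(0.0408·12/12) = 387.8509 × 1.041644 = 404.0026
Value (long) = (F − K)·e^(−rT) = (404.0026 − 394.84) × 0.960021 = 8.7963
Short position value = −(long value) = -HK$8.80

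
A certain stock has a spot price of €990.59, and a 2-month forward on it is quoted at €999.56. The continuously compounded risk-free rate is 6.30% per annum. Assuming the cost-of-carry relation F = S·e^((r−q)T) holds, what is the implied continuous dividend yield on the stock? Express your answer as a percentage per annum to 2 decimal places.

From F = S·e^((r−q)T): (r − q) = ln(F/S)/T
ln(999.56/990.59) = ln(1.009055) = 0.009014
(r − q) = 0.009014 / (2/12) = 0.054084
q = r − ln(F/S)/T = 0.0630 − 0.054084 = 0.008916
q = 0.89%

0.89%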